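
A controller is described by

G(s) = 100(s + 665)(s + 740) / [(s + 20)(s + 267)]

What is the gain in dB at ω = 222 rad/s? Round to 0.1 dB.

56.9 dB

At s = jω = j222:
zero (s+665): 665 + j222 → |·| = √(665²+222²) = √491509 ≈ 701.08, ∠ = arctan(222/665) ≈ 18.46°
zero (s+740): 740 + j222 → |·| = √(740²+222²) = √596884 ≈ 772.58, ∠ = arctan(222/740) ≈ 16.70°
pole (s+20): 20 + j222 → |·| = √(20²+222²) = √49684 ≈ 222.9, ∠ = arctan(222/20) ≈ 84.85°
pole (s+267): 267 + j222 → |·| = √(267²+222²) = √120573 ≈ 347.24, ∠ = arctan(222/267) ≈ 39.74°
|G| = 100 · 5.4164e+05 / 77400 ≈ 699.79
Gain = 20 log₁₀(699.79) ≈ 56.90 dB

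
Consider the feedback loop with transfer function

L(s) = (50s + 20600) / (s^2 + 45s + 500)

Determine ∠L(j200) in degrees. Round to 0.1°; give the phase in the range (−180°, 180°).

-141.3°

Substitute s = j200:
Numerator: 50(j200) + 20600 = 20600 + j10000
Denominator: (j200)^2 + 45(j200) + 500 = -39500 + j9000
|N| = √(20600² + 10000²) ≈ 22899, ∠N ≈ 25.89°
|D| = √(39500² + 9000²) ≈ 40512, ∠D ≈ 167.16°
∠L = 25.89° − 167.16° = -141.27°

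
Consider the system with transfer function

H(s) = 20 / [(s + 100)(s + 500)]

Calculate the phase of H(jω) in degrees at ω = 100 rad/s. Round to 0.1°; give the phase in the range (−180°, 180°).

At s = jω = j100:
pole (s+100): 100 + j100 → |·| = √(100²+100²) = √20000 ≈ 141.42, ∠ = arctan(100/100) ≈ 45.00°
pole (s+500): 500 + j100 → |·| = √(500²+100²) = √260000 ≈ 509.9, ∠ = arctan(100/500) ≈ 11.31°
∠H = 0.00° − 56.31° = -56.31°

-56.3°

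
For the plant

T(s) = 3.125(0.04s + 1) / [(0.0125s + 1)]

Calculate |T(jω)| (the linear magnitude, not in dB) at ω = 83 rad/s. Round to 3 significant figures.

At ω = 83 rad/s:
zero (1 + j83·0.04) = 1 + j3.32 → |·| ≈ 3.4673, ∠ ≈ 73.24°
pole (1 + j83·0.0125) = 1 + j1.0375 → |·| ≈ 1.441, ∠ ≈ 46.05°
|T| = 3.125 · 3.4673 / (1.441) ≈ 7.5193

7.52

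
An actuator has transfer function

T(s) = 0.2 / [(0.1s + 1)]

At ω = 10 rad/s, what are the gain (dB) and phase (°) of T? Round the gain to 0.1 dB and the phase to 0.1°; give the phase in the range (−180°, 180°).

At ω = 10 rad/s:
pole (1 + j10·0.1) = 1 + j1 → |·| ≈ 1.4142, ∠ ≈ 45.00°
|T| = 0.2 · 1 / (1.4142) ≈ 0.14142
Gain = 20 log₁₀(0.14142) ≈ -16.99 dB
∠T = (0°) − (45.00°) = -45.00°

-17.0 dB, -45.0°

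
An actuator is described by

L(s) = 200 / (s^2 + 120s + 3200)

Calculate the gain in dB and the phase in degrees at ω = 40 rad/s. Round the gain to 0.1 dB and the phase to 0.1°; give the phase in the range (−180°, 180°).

-28.1 dB, -71.6°

Substitute s = j40:
Numerator: 200 = 200 + j0
Denominator: (j40)^2 + 120(j40) + 3200 = 1600 + j4800
|N| = √(200² + 0²) ≈ 200, ∠N ≈ 0.00°
|D| = √(1600² + 4800²) ≈ 5059.6, ∠D ≈ 71.57°
|L| = 200 / 5059.6 ≈ 0.039529
Gain = 20 log₁₀(0.039529) ≈ -28.06 dB
∠L = 0.00° − 71.57° = -71.57°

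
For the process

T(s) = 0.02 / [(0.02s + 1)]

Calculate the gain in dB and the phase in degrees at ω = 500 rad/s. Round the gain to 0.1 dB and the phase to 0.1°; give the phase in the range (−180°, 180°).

At ω = 500 rad/s:
pole (1 + j500·0.02) = 1 + j10 → |·| ≈ 10.05, ∠ ≈ 84.29°
|T| = 0.02 · 1 / (10.05) ≈ 0.00199
Gain = 20 log₁₀(0.00199) ≈ -54.02 dB
∠T = (0°) − (84.29°) = -84.29°

-54.0 dB, -84.3°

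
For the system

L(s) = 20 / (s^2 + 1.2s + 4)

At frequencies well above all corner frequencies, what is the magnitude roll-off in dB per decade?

Each pole contributes −20 dB/decade at high frequency; each zero contributes +20 dB/decade.
Net: 0 zero(s) − 2 pole(s) → -40 dB/decade.

-40 dB/decade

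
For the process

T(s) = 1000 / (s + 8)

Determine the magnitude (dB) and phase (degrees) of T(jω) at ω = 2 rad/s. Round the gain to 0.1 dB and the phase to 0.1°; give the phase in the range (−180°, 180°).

41.7 dB, -14.0°

Substitute s = j2:
Numerator: 1000 = 1000 + j0
Denominator: (j2) + 8 = 8 + j2
|N| = √(1000² + 0²) ≈ 1000, ∠N ≈ 0.00°
|D| = √(8² + 2²) ≈ 8.2462, ∠D ≈ 14.04°
|T| = 1000 / 8.2462 ≈ 121.27
Gain = 20 log₁₀(121.27) ≈ 41.68 dB
∠T = 0.00° − 14.04° = -14.04°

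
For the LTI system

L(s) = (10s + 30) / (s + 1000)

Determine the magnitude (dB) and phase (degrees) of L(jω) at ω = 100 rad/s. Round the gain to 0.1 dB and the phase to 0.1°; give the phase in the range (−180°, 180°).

-0.0 dB, 82.6°

Substitute s = j100:
Numerator: 10(j100) + 30 = 30 + j1000
Denominator: (j100) + 1000 = 1000 + j100
|N| = √(30² + 1000²) ≈ 1000.4, ∠N ≈ 88.28°
|D| = √(1000² + 100²) ≈ 1005, ∠D ≈ 5.71°
|L| = 1000.4 / 1005 ≈ 0.99542
Gain = 20 log₁₀(0.99542) ≈ -0.04 dB
∠L = 88.28° − 5.71° = 82.57°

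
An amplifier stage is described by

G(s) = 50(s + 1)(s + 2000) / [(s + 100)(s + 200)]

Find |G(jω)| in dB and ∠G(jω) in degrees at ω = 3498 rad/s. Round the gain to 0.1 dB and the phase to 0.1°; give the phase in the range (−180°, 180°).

At s = jω = j3498:
zero (s+1): 1 + j3498 → |·| = √(1²+3498²) = √12236005 ≈ 3498, ∠ = arctan(3498/1) ≈ 89.98°
zero (s+2000): 2000 + j3498 → |·| = √(2000²+3498²) = √16236004 ≈ 4029.4, ∠ = arctan(3498/2000) ≈ 60.24°
pole (s+100): 100 + j3498 → |·| = √(100²+3498²) = √12246004 ≈ 3499.4, ∠ = arctan(3498/100) ≈ 88.36°
pole (s+200): 200 + j3498 → |·| = √(200²+3498²) = √12276004 ≈ 3503.7, ∠ = arctan(3498/200) ≈ 86.73°
|G| = 50 · 1.4095e+07 / 1.2261e+07 ≈ 57.479
Gain = 20 log₁₀(57.479) ≈ 35.19 dB
∠G = 150.22° − 175.09° = -24.87°

35.2 dB, -24.9°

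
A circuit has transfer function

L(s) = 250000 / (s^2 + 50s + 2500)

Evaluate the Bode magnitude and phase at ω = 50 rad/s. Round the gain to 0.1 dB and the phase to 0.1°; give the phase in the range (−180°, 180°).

40.0 dB, -90.0°

At s = jω = j50:
quadratic: (j50)² + 50·j50 + 2500 = 0 + j2500 → |·| ≈ 2500, ∠ ≈ 90.00°
|L| = 250000 / 2500 ≈ 100
Gain = 20 log₁₀(100) ≈ 40.00 dB
∠L = 0.00° − 90.00° = -90.00°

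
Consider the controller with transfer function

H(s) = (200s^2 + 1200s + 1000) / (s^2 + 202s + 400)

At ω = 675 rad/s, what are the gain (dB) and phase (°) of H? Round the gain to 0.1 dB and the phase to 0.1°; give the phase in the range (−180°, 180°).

45.7 dB, 16.2°

Substitute s = j675:
Numerator: 200(j675)^2 + 1200(j675) + 1000 = -91124000 + j810000
Denominator: (j675)^2 + 202(j675) + 400 = -455225 + j136350
|N| = √(91124000² + 810000²) ≈ 9.1128e+07, ∠N ≈ 179.49°
|D| = √(455225² + 136350²) ≈ 4.7521e+05, ∠D ≈ 163.33°
|H| = 9.1128e+07 / 4.7521e+05 ≈ 191.76
Gain = 20 log₁₀(191.76) ≈ 45.66 dB
∠H = 179.49° − 163.33° = 16.16°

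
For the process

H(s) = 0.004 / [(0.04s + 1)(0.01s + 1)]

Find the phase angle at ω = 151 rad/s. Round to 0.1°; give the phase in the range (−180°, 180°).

At ω = 151 rad/s:
pole (1 + j151·0.04) = 1 + j6.04 → |·| ≈ 6.1222, ∠ ≈ 80.60°
pole (1 + j151·0.01) = 1 + j1.51 → |·| ≈ 1.8111, ∠ ≈ 56.49°
∠H = (0°) − (80.60° + 56.49°) = -137.09°

-137.1°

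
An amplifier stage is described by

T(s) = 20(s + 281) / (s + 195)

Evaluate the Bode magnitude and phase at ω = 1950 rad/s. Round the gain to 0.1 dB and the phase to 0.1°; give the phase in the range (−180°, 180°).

26.1 dB, -2.5°

At s = jω = j1950:
zero (s+281): 281 + j1950 → |·| = √(281²+1950²) = √3881461 ≈ 1970.1, ∠ = arctan(1950/281) ≈ 81.80°
pole (s+195): 195 + j1950 → |·| = √(195²+1950²) = √3840525 ≈ 1959.7, ∠ = arctan(1950/195) ≈ 84.29°
|T| = 20 · 1970.1 / 1959.7 ≈ 20.106
Gain = 20 log₁₀(20.106) ≈ 26.07 dB
∠T = 81.80° − 84.29° = -2.49°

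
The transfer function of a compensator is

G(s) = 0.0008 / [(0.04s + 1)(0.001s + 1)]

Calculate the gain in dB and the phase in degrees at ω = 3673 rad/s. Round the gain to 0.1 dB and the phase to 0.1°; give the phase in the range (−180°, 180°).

At ω = 3673 rad/s:
pole (1 + j3673·0.04) = 1 + j146.92 → |·| ≈ 146.92, ∠ ≈ 89.61°
pole (1 + j3673·0.001) = 1 + j3.673 → |·| ≈ 3.8067, ∠ ≈ 74.77°
|G| = 0.0008 · 1 / (146.92 · 3.8067) ≈ 1.4304e-06
Gain = 20 log₁₀(1.4304e-06) ≈ -116.89 dB
∠G = (0°) − (89.61° + 74.77°) = -164.38°

-116.9 dB, -164.4°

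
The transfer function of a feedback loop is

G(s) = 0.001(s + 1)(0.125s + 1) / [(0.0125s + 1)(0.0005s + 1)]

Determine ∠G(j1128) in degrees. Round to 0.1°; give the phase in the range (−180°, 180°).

At ω = 1128 rad/s:
zero (1 + j1128·1) = 1 + j1128 → |·| ≈ 1128, ∠ ≈ 89.95°
zero (1 + j1128·0.125) = 1 + j141 → |·| ≈ 141, ∠ ≈ 89.59°
pole (1 + j1128·0.0125) = 1 + j14.1 → |·| ≈ 14.135, ∠ ≈ 85.94°
pole (1 + j1128·0.0005) = 1 + j0.564 → |·| ≈ 1.1481, ∠ ≈ 29.42°
∠G = (89.95° + 89.59°) − (85.94° + 29.42°) = 64.18°

64.2°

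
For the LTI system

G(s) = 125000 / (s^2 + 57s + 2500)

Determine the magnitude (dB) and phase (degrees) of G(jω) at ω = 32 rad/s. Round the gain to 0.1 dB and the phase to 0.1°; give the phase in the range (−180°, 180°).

34.5 dB, -51.0°

At s = jω = j32:
quadratic: (j32)² + 57·j32 + 2500 = 1476 + j1824 → |·| ≈ 2346.4, ∠ ≈ 51.02°
|G| = 125000 / 2346.4 ≈ 53.273
Gain = 20 log₁₀(53.273) ≈ 34.53 dB
∠G = 0.00° − 51.02° = -51.02°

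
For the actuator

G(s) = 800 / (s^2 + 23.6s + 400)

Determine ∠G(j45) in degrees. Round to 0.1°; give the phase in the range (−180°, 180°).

At s = jω = j45:
quadratic: (j45)² + 23.6·j45 + 400 = -1625 + j1062 → |·| ≈ 1941.3, ∠ ≈ 146.83°
∠G = 0.00° − 146.83° = -146.83°

-146.8°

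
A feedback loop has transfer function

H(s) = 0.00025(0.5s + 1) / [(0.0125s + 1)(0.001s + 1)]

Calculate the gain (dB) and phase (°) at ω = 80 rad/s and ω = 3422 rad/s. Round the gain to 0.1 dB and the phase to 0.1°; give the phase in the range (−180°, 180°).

At ω = 80 rad/s:
zero (1 + j80·0.5) = 1 + j40 → |·| ≈ 40.012, ∠ ≈ 88.57°
pole (1 + j80·0.0125) = 1 + j1 → |·| ≈ 1.4142, ∠ ≈ 45.00°
pole (1 + j80·0.001) = 1 + j0.08 → |·| ≈ 1.0032, ∠ ≈ 4.57°
|H| = 0.00025 · 40.012 / (1.4142 · 1.0032) ≈ 0.0070507
Gain = 20 log₁₀(0.0070507) ≈ -43.04 dB
∠H = (88.57°) − (45.00° + 4.57°) = 39.00°

At ω = 3422 rad/s:
zero (1 + j3422·0.5) = 1 + j1711 → |·| ≈ 1711, ∠ ≈ 89.97°
pole (1 + j3422·0.0125) = 1 + j42.775 → |·| ≈ 42.787, ∠ ≈ 88.66°
pole (1 + j3422·0.001) = 1 + j3.422 → |·| ≈ 3.5651, ∠ ≈ 73.71°
|H| = 0.00025 · 1711 / (42.787 · 3.5651) ≈ 0.0028042
Gain = 20 log₁₀(0.0028042) ≈ -51.04 dB
∠H = (89.97°) − (88.66° + 73.71°) = -72.40°

ω = 80: -43.0 dB, 39.0°; ω = 3422: -51.0 dB, -72.4°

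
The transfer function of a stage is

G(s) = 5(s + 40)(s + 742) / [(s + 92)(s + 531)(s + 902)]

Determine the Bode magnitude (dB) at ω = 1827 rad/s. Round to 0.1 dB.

-51.9 dB

At s = jω = j1827:
zero (s+40): 40 + j1827 → |·| = √(40²+1827²) = √3339529 ≈ 1827.4, ∠ = arctan(1827/40) ≈ 88.75°
zero (s+742): 742 + j1827 → |·| = √(742²+1827²) = √3888493 ≈ 1971.9, ∠ = arctan(1827/742) ≈ 67.90°
pole (s+92): 92 + j1827 → |·| = √(92²+1827²) = √3346393 ≈ 1829.3, ∠ = arctan(1827/92) ≈ 87.12°
pole (s+531): 531 + j1827 → |·| = √(531²+1827²) = √3619890 ≈ 1902.6, ∠ = arctan(1827/531) ≈ 73.79°
pole (s+902): 902 + j1827 → |·| = √(902²+1827²) = √4151533 ≈ 2037.5, ∠ = arctan(1827/902) ≈ 63.72°
|G| = 5 · 3.6035e+06 / 7.0914e+09 ≈ 0.0025408
Gain = 20 log₁₀(0.0025408) ≈ -51.90 dB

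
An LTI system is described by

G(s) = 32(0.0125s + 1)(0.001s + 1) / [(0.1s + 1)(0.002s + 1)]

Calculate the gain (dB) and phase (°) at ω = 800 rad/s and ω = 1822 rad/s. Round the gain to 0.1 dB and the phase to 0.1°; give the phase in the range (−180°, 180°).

At ω = 800 rad/s:
zero (1 + j800·0.0125) = 1 + j10 → |·| ≈ 10.05, ∠ ≈ 84.29°
zero (1 + j800·0.001) = 1 + j0.8 → |·| ≈ 1.2806, ∠ ≈ 38.66°
pole (1 + j800·0.1) = 1 + j80 → |·| ≈ 80.006, ∠ ≈ 89.28°
pole (1 + j800·0.002) = 1 + j1.6 → |·| ≈ 1.8868, ∠ ≈ 57.99°
|G| = 32 · 10.05 · 1.2806 / (80.006 · 1.8868) ≈ 2.7282
Gain = 20 log₁₀(2.7282) ≈ 8.72 dB
∠G = (84.29° + 38.66°) − (89.28° + 57.99°) = -24.32°

At ω = 1822 rad/s:
zero (1 + j1822·0.0125) = 1 + j22.775 → |·| ≈ 22.797, ∠ ≈ 87.49°
zero (1 + j1822·0.001) = 1 + j1.822 → |·| ≈ 2.0784, ∠ ≈ 61.24°
pole (1 + j1822·0.1) = 1 + j182.2 → |·| ≈ 182.2, ∠ ≈ 89.69°
pole (1 + j1822·0.002) = 1 + j3.644 → |·| ≈ 3.7787, ∠ ≈ 74.65°
|G| = 32 · 22.797 · 2.0784 / (182.2 · 3.7787) ≈ 2.2022
Gain = 20 log₁₀(2.2022) ≈ 6.86 dB
∠G = (87.49° + 61.24°) − (89.69° + 74.65°) = -15.61°

ω = 800: 8.7 dB, -24.3°; ω = 1822: 6.9 dB, -15.6°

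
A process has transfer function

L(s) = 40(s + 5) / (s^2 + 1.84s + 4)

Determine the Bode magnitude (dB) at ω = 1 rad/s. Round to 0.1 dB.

35.3 dB

At s = jω = j1:
zero (s+5): 5 + j1 → |·| = √(5²+1²) = √26 ≈ 5.099, ∠ = arctan(1/5) ≈ 11.31°
quadratic: (j1)² + 1.84·j1 + 4 = 3 + j1.84 → |·| ≈ 3.5193, ∠ ≈ 31.52°
|L| = 40 · 5.099 / 3.5193 ≈ 57.955
Gain = 20 log₁₀(57.955) ≈ 35.26 dB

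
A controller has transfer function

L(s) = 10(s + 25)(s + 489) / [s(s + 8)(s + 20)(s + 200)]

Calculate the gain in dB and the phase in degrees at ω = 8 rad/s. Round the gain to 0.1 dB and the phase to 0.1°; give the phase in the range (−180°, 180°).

-9.7 dB, -140.4°

At s = jω = j8:
zero (s+25): 25 + j8 → |·| = √(25²+8²) = √689 ≈ 26.249, ∠ = arctan(8/25) ≈ 17.74°
zero (s+489): 489 + j8 → |·| = √(489²+8²) = √239185 ≈ 489.07, ∠ = arctan(8/489) ≈ 0.94°
pole (s+8): 8 + j8 → |·| = √(8²+8²) = √128 ≈ 11.314, ∠ = arctan(8/8) ≈ 45.00°
pole (s+20): 20 + j8 → |·| = √(20²+8²) = √464 ≈ 21.541, ∠ = arctan(8/20) ≈ 21.80°
pole (s+200): 200 + j8 → |·| = √(200²+8²) = √40064 ≈ 200.16, ∠ = arctan(8/200) ≈ 2.29°
pole at origin: |s| = 8, ∠ = 90.00° (in denominator)
|L| = 10 · 12838 / 3.9026e+05 ≈ 0.32896
Gain = 20 log₁₀(0.32896) ≈ -9.66 dB
∠L = 18.68° − 159.09° = -140.41°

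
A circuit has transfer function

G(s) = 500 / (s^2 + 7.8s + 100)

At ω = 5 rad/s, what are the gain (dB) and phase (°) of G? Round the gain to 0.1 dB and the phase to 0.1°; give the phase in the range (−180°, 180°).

15.4 dB, -27.5°

At s = jω = j5:
quadratic: (j5)² + 7.8·j5 + 100 = 75 + j39 → |·| ≈ 84.534, ∠ ≈ 27.47°
|G| = 500 / 84.534 ≈ 5.9148
Gain = 20 log₁₀(5.9148) ≈ 15.44 dB
∠G = 0.00° − 27.47° = -27.47°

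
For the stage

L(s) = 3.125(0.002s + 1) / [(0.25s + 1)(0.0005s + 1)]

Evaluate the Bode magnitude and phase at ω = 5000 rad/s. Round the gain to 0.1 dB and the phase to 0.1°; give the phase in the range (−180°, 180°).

-40.6 dB, -73.9°

At ω = 5000 rad/s:
zero (1 + j5000·0.002) = 1 + j10 → |·| ≈ 10.05, ∠ ≈ 84.29°
pole (1 + j5000·0.25) = 1 + j1250 → |·| ≈ 1250, ∠ ≈ 89.95°
pole (1 + j5000·0.0005) = 1 + j2.5 → |·| ≈ 2.6926, ∠ ≈ 68.20°
|L| = 3.125 · 10.05 / (1250 · 2.6926) ≈ 0.0093311
Gain = 20 log₁₀(0.0093311) ≈ -40.60 dB
∠L = (84.29°) − (89.95° + 68.20°) = -73.86°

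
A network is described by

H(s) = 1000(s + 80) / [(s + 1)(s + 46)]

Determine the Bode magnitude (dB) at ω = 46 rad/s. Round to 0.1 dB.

At s = jω = j46:
zero (s+80): 80 + j46 → |·| = √(80²+46²) = √8516 ≈ 92.282, ∠ = arctan(46/80) ≈ 29.90°
pole (s+1): 1 + j46 → |·| = √(1²+46²) = √2117 ≈ 46.011, ∠ = arctan(46/1) ≈ 88.75°
pole (s+46): 46 + j46 → |·| = √(46²+46²) = √4232 ≈ 65.054, ∠ = arctan(46/46) ≈ 45.00°
|H| = 1000 · 92.282 / 2993.2 ≈ 30.831
Gain = 20 log₁₀(30.831) ≈ 29.78 dB

29.8 dB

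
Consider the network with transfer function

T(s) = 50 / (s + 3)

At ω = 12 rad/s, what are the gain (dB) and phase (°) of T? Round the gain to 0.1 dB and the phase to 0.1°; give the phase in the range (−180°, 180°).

12.1 dB, -76.0°

At s = jω = j12:
pole (s+3): 3 + j12 → |·| = √(3²+12²) = √153 ≈ 12.369, ∠ = arctan(12/3) ≈ 75.96°
|T| = 50 / 12.369 ≈ 4.0424
Gain = 20 log₁₀(4.0424) ≈ 12.13 dB
∠T = 0.00° − 75.96° = -75.96°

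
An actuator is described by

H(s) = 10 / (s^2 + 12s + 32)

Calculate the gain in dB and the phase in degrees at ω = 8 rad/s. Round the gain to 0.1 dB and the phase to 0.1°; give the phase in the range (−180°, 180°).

-20.1 dB, -108.4°

Substitute s = j8:
Numerator: 10 = 10 + j0
Denominator: (j8)^2 + 12(j8) + 32 = -32 + j96
|N| = √(10² + 0²) ≈ 10, ∠N ≈ 0.00°
|D| = √(32² + 96²) ≈ 101.19, ∠D ≈ 108.43°
|H| = 10 / 101.19 ≈ 0.098824
Gain = 20 log₁₀(0.098824) ≈ -20.10 dB
∠H = 0.00° − 108.43° = -108.43°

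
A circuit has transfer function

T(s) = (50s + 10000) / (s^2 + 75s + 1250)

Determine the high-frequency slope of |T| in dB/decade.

Each pole contributes −20 dB/decade at high frequency; each zero contributes +20 dB/decade.
Net: 1 zero(s) − 2 pole(s) → -20 dB/decade.

-20 dB/decade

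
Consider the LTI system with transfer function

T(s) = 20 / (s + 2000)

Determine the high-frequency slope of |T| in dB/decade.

-20 dB/decade

Each pole contributes −20 dB/decade at high frequency; each zero contributes +20 dB/decade.
Net: 0 zero(s) − 1 pole(s) → -20 dB/decade.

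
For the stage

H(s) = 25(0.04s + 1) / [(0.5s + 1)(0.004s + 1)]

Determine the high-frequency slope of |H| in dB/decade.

Each pole contributes −20 dB/decade at high frequency; each zero contributes +20 dB/decade.
Net: 1 zero(s) − 2 pole(s) → -20 dB/decade.

-20 dB/decade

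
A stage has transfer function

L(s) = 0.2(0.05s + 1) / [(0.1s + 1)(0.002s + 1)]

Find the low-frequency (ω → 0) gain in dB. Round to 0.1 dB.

-14.0 dB

L(0) = 0.2 · 1 / 1 = 0.2
20 log₁₀(0.2) ≈ -13.98 dB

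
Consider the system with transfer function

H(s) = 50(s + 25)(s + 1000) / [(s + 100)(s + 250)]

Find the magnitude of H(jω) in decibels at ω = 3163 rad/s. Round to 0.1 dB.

At s = jω = j3163:
zero (s+25): 25 + j3163 → |·| = √(25²+3163²) = √10005194 ≈ 3163.1, ∠ = arctan(3163/25) ≈ 89.55°
zero (s+1000): 1000 + j3163 → |·| = √(1000²+3163²) = √11004569 ≈ 3317.3, ∠ = arctan(3163/1000) ≈ 72.46°
pole (s+100): 100 + j3163 → |·| = √(100²+3163²) = √10014569 ≈ 3164.6, ∠ = arctan(3163/100) ≈ 88.19°
pole (s+250): 250 + j3163 → |·| = √(250²+3163²) = √10067069 ≈ 3172.9, ∠ = arctan(3163/250) ≈ 85.48°
|H| = 50 · 1.0493e+07 / 1.0041e+07 ≈ 52.251
Gain = 20 log₁₀(52.251) ≈ 34.36 dB

34.4 dB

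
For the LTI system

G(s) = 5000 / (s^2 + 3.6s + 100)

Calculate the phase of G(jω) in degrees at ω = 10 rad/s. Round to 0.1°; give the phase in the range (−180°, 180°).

-90.0°

At s = jω = j10:
quadratic: (j10)² + 3.6·j10 + 100 = 0 + j36 → |·| ≈ 36, ∠ ≈ 90.00°
∠G = 0.00° − 90.00° = -90.00°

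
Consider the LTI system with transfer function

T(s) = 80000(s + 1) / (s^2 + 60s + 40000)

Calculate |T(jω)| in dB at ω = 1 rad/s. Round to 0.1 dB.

9.0 dB

At s = jω = j1:
zero (s+1): 1 + j1 → |·| = √(1²+1²) = √2 ≈ 1.4142, ∠ = arctan(1/1) ≈ 45.00°
quadratic: (j1)² + 60·j1 + 40000 = 39999 + j60 → |·| ≈ 39999, ∠ ≈ 0.09°
|T| = 80000 · 1.4142 / 39999 ≈ 2.8285
Gain = 20 log₁₀(2.8285) ≈ 9.03 dB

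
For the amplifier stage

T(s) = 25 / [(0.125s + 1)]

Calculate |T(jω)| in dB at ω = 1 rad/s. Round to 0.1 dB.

27.9 dB

At ω = 1 rad/s:
pole (1 + j1·0.125) = 1 + j0.125 → |·| ≈ 1.0078, ∠ ≈ 7.13°
|T| = 25 · 1 / (1.0078) ≈ 24.807
Gain = 20 log₁₀(24.807) ≈ 27.89 dB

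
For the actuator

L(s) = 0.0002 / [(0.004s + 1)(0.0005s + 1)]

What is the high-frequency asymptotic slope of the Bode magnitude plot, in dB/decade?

Each pole contributes −20 dB/decade at high frequency; each zero contributes +20 dB/decade.
Net: 0 zero(s) − 2 pole(s) → -40 dB/decade.

-40 dB/decade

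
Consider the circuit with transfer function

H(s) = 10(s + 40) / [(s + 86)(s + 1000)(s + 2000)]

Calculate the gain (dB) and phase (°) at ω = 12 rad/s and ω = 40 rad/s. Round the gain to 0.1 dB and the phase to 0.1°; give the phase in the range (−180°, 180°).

ω = 12: -112.4 dB, 7.7°; ω = 40: -110.5 dB, 16.6°

At s = jω = j12:
zero (s+40): 40 + j12 → |·| = √(40²+12²) = √1744 ≈ 41.761, ∠ = arctan(12/40) ≈ 16.70°
pole (s+86): 86 + j12 → |·| = √(86²+12²) = √7540 ≈ 86.833, ∠ = arctan(12/86) ≈ 7.94°
pole (s+1000): 1000 + j12 → |·| = √(1000²+12²) = √1000144 ≈ 1000.1, ∠ = arctan(12/1000) ≈ 0.69°
pole (s+2000): 2000 + j12 → |·| = √(2000²+12²) = √4000144 ≈ 2000, ∠ = arctan(12/2000) ≈ 0.34°
|H| = 10 · 41.761 / 1.7368e+08 ≈ 2.4045e-06
Gain = 20 log₁₀(2.4045e-06) ≈ -112.38 dB
∠H = 16.70° − 8.97° = 7.73°

At s = jω = j40:
zero (s+40): 40 + j40 → |·| = √(40²+40²) = √3200 ≈ 56.569, ∠ = arctan(40/40) ≈ 45.00°
pole (s+86): 86 + j40 → |·| = √(86²+40²) = √8996 ≈ 94.847, ∠ = arctan(40/86) ≈ 24.94°
pole (s+1000): 1000 + j40 → |·| = √(1000²+40²) = √1001600 ≈ 1000.8, ∠ = arctan(40/1000) ≈ 2.29°
pole (s+2000): 2000 + j40 → |·| = √(2000²+40²) = √4001600 ≈ 2000.4, ∠ = arctan(40/2000) ≈ 1.15°
|H| = 10 · 56.569 / 1.8988e+08 ≈ 2.9792e-06
Gain = 20 log₁₀(2.9792e-06) ≈ -110.52 dB
∠H = 45.00° − 28.38° = 16.62°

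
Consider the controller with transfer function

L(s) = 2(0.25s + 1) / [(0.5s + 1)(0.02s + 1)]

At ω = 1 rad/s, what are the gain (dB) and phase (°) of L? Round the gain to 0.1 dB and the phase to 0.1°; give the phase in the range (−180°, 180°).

5.3 dB, -13.7°

At ω = 1 rad/s:
zero (1 + j1·0.25) = 1 + j0.25 → |·| ≈ 1.0308, ∠ ≈ 14.04°
pole (1 + j1·0.5) = 1 + j0.5 → |·| ≈ 1.118, ∠ ≈ 26.57°
pole (1 + j1·0.02) = 1 + j0.02 → |·| ≈ 1.0002, ∠ ≈ 1.15°
|L| = 2 · 1.0308 / (1.118 · 1.0002) ≈ 1.8436
Gain = 20 log₁₀(1.8436) ≈ 5.31 dB
∠L = (14.04°) − (26.57° + 1.15°) = -13.68°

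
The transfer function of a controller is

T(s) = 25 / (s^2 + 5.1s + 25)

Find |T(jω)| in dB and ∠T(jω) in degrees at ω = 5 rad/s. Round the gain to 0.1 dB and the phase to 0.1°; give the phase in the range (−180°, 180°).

-0.2 dB, -90.0°

At s = jω = j5:
quadratic: (j5)² + 5.1·j5 + 25 = 0 + j25.5 → |·| ≈ 25.5, ∠ ≈ 90.00°
|T| = 25 / 25.5 ≈ 0.98039
Gain = 20 log₁₀(0.98039) ≈ -0.17 dB
∠T = 0.00° − 90.00° = -90.00°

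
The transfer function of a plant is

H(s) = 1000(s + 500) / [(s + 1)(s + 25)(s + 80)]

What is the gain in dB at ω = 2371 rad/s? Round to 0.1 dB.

-74.8 dB

At s = jω = j2371:
zero (s+500): 500 + j2371 → |·| = √(500²+2371²) = √5871641 ≈ 2423.1, ∠ = arctan(2371/500) ≈ 78.09°
pole (s+1): 1 + j2371 → |·| = √(1²+2371²) = √5621642 ≈ 2371, ∠ = arctan(2371/1) ≈ 89.98°
pole (s+25): 25 + j2371 → |·| = √(25²+2371²) = √5622266 ≈ 2371.1, ∠ = arctan(2371/25) ≈ 89.40°
pole (s+80): 80 + j2371 → |·| = √(80²+2371²) = √5628041 ≈ 2372.3, ∠ = arctan(2371/80) ≈ 88.07°
|H| = 1000 · 2423.1 / 1.3337e+10 ≈ 0.00018168
Gain = 20 log₁₀(0.00018168) ≈ -74.81 dB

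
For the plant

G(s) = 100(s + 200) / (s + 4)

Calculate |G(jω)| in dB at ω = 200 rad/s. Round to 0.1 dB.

At s = jω = j200:
zero (s+200): 200 + j200 → |·| = √(200²+200²) = √80000 ≈ 282.84, ∠ = arctan(200/200) ≈ 45.00°
pole (s+4): 4 + j200 → |·| = √(4²+200²) = √40016 ≈ 200.04, ∠ = arctan(200/4) ≈ 88.85°
|G| = 100 · 282.84 / 200.04 ≈ 141.39
Gain = 20 log₁₀(141.39) ≈ 43.01 dB

43.0 dB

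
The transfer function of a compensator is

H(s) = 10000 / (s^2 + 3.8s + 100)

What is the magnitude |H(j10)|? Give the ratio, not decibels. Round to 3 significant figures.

263

At s = jω = j10:
quadratic: (j10)² + 3.8·j10 + 100 = 0 + j38 → |·| ≈ 38, ∠ ≈ 90.00°
|H| = 10000 / 38 ≈ 263.16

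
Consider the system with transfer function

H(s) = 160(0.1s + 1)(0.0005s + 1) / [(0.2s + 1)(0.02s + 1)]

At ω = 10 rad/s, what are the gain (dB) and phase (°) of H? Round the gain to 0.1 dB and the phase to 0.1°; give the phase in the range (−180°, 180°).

39.9 dB, -29.5°

At ω = 10 rad/s:
zero (1 + j10·0.1) = 1 + j1 → |·| ≈ 1.4142, ∠ ≈ 45.00°
zero (1 + j10·0.0005) = 1 + j0.005 → |·| ≈ 1, ∠ ≈ 0.29°
pole (1 + j10·0.2) = 1 + j2 → |·| ≈ 2.2361, ∠ ≈ 63.43°
pole (1 + j10·0.02) = 1 + j0.2 → |·| ≈ 1.0198, ∠ ≈ 11.31°
|H| = 160 · 1.4142 · 1 / (2.2361 · 1.0198) ≈ 99.226
Gain = 20 log₁₀(99.226) ≈ 39.93 dB
∠H = (45.00° + 0.29°) − (63.43° + 11.31°) = -29.45°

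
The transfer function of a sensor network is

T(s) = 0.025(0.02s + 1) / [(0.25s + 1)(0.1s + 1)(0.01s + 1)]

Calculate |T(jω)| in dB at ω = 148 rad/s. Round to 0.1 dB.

At ω = 148 rad/s:
zero (1 + j148·0.02) = 1 + j2.96 → |·| ≈ 3.1244, ∠ ≈ 71.33°
pole (1 + j148·0.25) = 1 + j37 → |·| ≈ 37.014, ∠ ≈ 88.45°
pole (1 + j148·0.1) = 1 + j14.8 → |·| ≈ 14.834, ∠ ≈ 86.13°
pole (1 + j148·0.01) = 1 + j1.48 → |·| ≈ 1.7862, ∠ ≈ 55.95°
|T| = 0.025 · 3.1244 / (37.014 · 14.834 · 1.7862) ≈ 7.9644e-05
Gain = 20 log₁₀(7.9644e-05) ≈ -81.98 dB

-82.0 dB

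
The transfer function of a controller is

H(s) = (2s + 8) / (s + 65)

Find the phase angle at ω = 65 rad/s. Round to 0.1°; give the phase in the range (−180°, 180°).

41.5°

Substitute s = j65:
Numerator: 2(j65) + 8 = 8 + j130
Denominator: (j65) + 65 = 65 + j65
|N| = √(8² + 130²) ≈ 130.25, ∠N ≈ 86.48°
|D| = √(65² + 65²) ≈ 91.924, ∠D ≈ 45.00°
∠H = 86.48° − 45.00° = 41.48°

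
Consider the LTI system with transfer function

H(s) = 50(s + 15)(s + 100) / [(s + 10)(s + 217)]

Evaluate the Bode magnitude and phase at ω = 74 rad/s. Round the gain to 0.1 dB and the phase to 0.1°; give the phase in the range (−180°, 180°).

28.8 dB, 13.9°

At s = jω = j74:
zero (s+15): 15 + j74 → |·| = √(15²+74²) = √5701 ≈ 75.505, ∠ = arctan(74/15) ≈ 78.54°
zero (s+100): 100 + j74 → |·| = √(100²+74²) = √15476 ≈ 124.4, ∠ = arctan(74/100) ≈ 36.50°
pole (s+10): 10 + j74 → |·| = √(10²+74²) = √5576 ≈ 74.673, ∠ = arctan(74/10) ≈ 82.30°
pole (s+217): 217 + j74 → |·| = √(217²+74²) = √52565 ≈ 229.27, ∠ = arctan(74/217) ≈ 18.83°
|H| = 50 · 9392.8 / 17120 ≈ 27.432
Gain = 20 log₁₀(27.432) ≈ 28.77 dB
∠H = 115.04° − 101.13° = 13.91°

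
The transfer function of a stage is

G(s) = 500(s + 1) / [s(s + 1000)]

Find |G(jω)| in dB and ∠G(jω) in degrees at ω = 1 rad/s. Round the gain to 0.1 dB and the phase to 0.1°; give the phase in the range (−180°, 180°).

At s = jω = j1:
zero (s+1): 1 + j1 → |·| = √(1²+1²) = √2 ≈ 1.4142, ∠ = arctan(1/1) ≈ 45.00°
pole (s+1000): 1000 + j1 → |·| = √(1000²+1²) = √1000001 ≈ 1000, ∠ = arctan(1/1000) ≈ 0.06°
pole at origin: |s| = 1, ∠ = 90.00° (in denominator)
|G| = 500 · 1.4142 / 1000 ≈ 0.7071
Gain = 20 log₁₀(0.7071) ≈ -3.01 dB
∠G = 45.00° − 90.06° = -45.06°

-3.0 dB, -45.1°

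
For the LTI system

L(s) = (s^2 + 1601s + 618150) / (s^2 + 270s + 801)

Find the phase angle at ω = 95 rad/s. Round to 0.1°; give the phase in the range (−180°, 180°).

-93.8°

Substitute s = j95:
Numerator: (j95)^2 + 1601(j95) + 618150 = 609125 + j152095
Denominator: (j95)^2 + 270(j95) + 801 = -8224 + j25650
|N| = √(609125² + 152095²) ≈ 6.2783e+05, ∠N ≈ 14.02°
|D| = √(8224² + 25650²) ≈ 26936, ∠D ≈ 107.78°
∠L = 14.02° − 107.78° = -93.76°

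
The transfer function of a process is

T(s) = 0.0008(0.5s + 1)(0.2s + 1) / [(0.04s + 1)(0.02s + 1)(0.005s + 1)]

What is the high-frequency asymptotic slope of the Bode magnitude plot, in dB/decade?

Each pole contributes −20 dB/decade at high frequency; each zero contributes +20 dB/decade.
Net: 2 zero(s) − 3 pole(s) → -20 dB/decade.

-20 dB/decade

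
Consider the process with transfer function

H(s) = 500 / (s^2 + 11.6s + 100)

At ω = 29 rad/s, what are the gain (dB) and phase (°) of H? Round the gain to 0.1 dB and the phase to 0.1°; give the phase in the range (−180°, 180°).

-4.2 dB, -155.6°

At s = jω = j29:
quadratic: (j29)² + 11.6·j29 + 100 = -741 + j336.4 → |·| ≈ 813.78, ∠ ≈ 155.58°
|H| = 500 / 813.78 ≈ 0.61442
Gain = 20 log₁₀(0.61442) ≈ -4.23 dB
∠H = 0.00° − 155.58° = -155.58°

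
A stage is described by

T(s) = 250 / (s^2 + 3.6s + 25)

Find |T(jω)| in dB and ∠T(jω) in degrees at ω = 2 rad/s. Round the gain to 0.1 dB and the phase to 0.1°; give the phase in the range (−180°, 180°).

At s = jω = j2:
quadratic: (j2)² + 3.6·j2 + 25 = 21 + j7.2 → |·| ≈ 22.2, ∠ ≈ 18.92°
|T| = 250 / 22.2 ≈ 11.261
Gain = 20 log₁₀(11.261) ≈ 21.03 dB
∠T = 0.00° − 18.92° = -18.92°

21.0 dB, -18.9°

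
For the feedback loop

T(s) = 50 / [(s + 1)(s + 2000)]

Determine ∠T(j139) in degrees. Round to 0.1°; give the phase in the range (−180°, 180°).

-93.6°

At s = jω = j139:
pole (s+1): 1 + j139 → |·| = √(1²+139²) = √19322 ≈ 139, ∠ = arctan(139/1) ≈ 89.59°
pole (s+2000): 2000 + j139 → |·| = √(2000²+139²) = √4019321 ≈ 2004.8, ∠ = arctan(139/2000) ≈ 3.98°
∠T = 0.00° − 93.57° = -93.57°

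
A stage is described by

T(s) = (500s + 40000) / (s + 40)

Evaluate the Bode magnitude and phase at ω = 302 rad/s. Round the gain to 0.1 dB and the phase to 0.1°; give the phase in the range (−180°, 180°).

54.2 dB, -7.3°

Substitute s = j302:
Numerator: 500(j302) + 40000 = 40000 + j151000
Denominator: (j302) + 40 = 40 + j302
|N| = √(40000² + 151000²) ≈ 1.5621e+05, ∠N ≈ 75.16°
|D| = √(40² + 302²) ≈ 304.64, ∠D ≈ 82.46°
|T| = 1.5621e+05 / 304.64 ≈ 512.77
Gain = 20 log₁₀(512.77) ≈ 54.20 dB
∠T = 75.16° − 82.46° = -7.30°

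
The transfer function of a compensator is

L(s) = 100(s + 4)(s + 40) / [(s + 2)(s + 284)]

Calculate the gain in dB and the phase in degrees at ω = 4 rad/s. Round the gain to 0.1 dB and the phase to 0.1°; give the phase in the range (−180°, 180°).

At s = jω = j4:
zero (s+4): 4 + j4 → |·| = √(4²+4²) = √32 ≈ 5.6569, ∠ = arctan(4/4) ≈ 45.00°
zero (s+40): 40 + j4 → |·| = √(40²+4²) = √1616 ≈ 40.2, ∠ = arctan(4/40) ≈ 5.71°
pole (s+2): 2 + j4 → |·| = √(2²+4²) = √20 ≈ 4.4721, ∠ = arctan(4/2) ≈ 63.43°
pole (s+284): 284 + j4 → |·| = √(284²+4²) = √80672 ≈ 284.03, ∠ = arctan(4/284) ≈ 0.81°
|L| = 100 · 227.41 / 1270.2 ≈ 17.903
Gain = 20 log₁₀(17.903) ≈ 25.06 dB
∠L = 50.71° − 64.24° = -13.53°

25.1 dB, -13.5°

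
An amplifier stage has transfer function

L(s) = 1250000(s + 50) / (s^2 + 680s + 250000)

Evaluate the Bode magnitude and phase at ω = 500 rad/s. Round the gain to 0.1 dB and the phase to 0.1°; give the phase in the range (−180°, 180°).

65.3 dB, -5.7°

At s = jω = j500:
zero (s+50): 50 + j500 → |·| = √(50²+500²) = √252500 ≈ 502.49, ∠ = arctan(500/50) ≈ 84.29°
quadratic: (j500)² + 680·j500 + 250000 = 0 + j340000 → |·| ≈ 3.4e+05, ∠ ≈ 90.00°
|L| = 1250000 · 502.49 / 3.4e+05 ≈ 1847.4
Gain = 20 log₁₀(1847.4) ≈ 65.33 dB
∠L = 84.29° − 90.00° = -5.71°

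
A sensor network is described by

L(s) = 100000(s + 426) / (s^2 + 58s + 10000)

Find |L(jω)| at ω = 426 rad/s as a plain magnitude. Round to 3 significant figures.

At s = jω = j426:
zero (s+426): 426 + j426 → |·| = √(426²+426²) = √362952 ≈ 602.45, ∠ = arctan(426/426) ≈ 45.00°
quadratic: (j426)² + 58·j426 + 10000 = -171476 + j24708 → |·| ≈ 1.7325e+05, ∠ ≈ 171.80°
|L| = 100000 · 602.45 / 1.7325e+05 ≈ 347.73

348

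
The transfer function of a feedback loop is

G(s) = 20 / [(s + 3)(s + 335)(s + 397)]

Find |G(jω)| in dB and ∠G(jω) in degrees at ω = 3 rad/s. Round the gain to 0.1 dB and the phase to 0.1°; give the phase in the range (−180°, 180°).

-89.0 dB, -45.9°

At s = jω = j3:
pole (s+3): 3 + j3 → |·| = √(3²+3²) = √18 ≈ 4.2426, ∠ = arctan(3/3) ≈ 45.00°
pole (s+335): 335 + j3 → |·| = √(335²+3²) = √112234 ≈ 335.01, ∠ = arctan(3/335) ≈ 0.51°
pole (s+397): 397 + j3 → |·| = √(397²+3²) = √157618 ≈ 397.01, ∠ = arctan(3/397) ≈ 0.43°
|G| = 20 / 5.6428e+05 ≈ 3.5443e-05
Gain = 20 log₁₀(3.5443e-05) ≈ -89.01 dB
∠G = 0.00° − 45.94° = -45.94°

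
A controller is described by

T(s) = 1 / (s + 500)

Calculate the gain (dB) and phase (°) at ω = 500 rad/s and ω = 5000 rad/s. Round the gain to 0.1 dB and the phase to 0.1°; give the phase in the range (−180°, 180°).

ω = 500: -57.0 dB, -45.0°; ω = 5000: -74.0 dB, -84.3°

At s = jω = j500:
pole (s+500): 500 + j500 → |·| = √(500²+500²) = √500000 ≈ 707.11, ∠ = arctan(500/500) ≈ 45.00°
|T| = 1 / 707.11 ≈ 0.0014142
Gain = 20 log₁₀(0.0014142) ≈ -56.99 dB
∠T = 0.00° − 45.00° = -45.00°

At s = jω = j5000:
pole (s+500): 500 + j5000 → |·| = √(500²+5000²) = √25250000 ≈ 5024.9, ∠ = arctan(5000/500) ≈ 84.29°
|T| = 1 / 5024.9 ≈ 0.00019901
Gain = 20 log₁₀(0.00019901) ≈ -74.02 dB
∠T = 0.00° − 84.29° = -84.29°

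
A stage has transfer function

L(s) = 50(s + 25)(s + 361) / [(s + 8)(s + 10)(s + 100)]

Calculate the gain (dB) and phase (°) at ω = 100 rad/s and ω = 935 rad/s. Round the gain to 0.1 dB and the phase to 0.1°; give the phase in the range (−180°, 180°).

ω = 100: 2.6 dB, -123.3°; ω = 935: -24.9 dB, -105.4°

At s = jω = j100:
zero (s+25): 25 + j100 → |·| = √(25²+100²) = √10625 ≈ 103.08, ∠ = arctan(100/25) ≈ 75.96°
zero (s+361): 361 + j100 → |·| = √(361²+100²) = √140321 ≈ 374.59, ∠ = arctan(100/361) ≈ 15.48°
pole (s+8): 8 + j100 → |·| = √(8²+100²) = √10064 ≈ 100.32, ∠ = arctan(100/8) ≈ 85.43°
pole (s+10): 10 + j100 → |·| = √(10²+100²) = √10100 ≈ 100.5, ∠ = arctan(100/10) ≈ 84.29°
pole (s+100): 100 + j100 → |·| = √(100²+100²) = √20000 ≈ 141.42, ∠ = arctan(100/100) ≈ 45.00°
|L| = 50 · 38613 / 1.4258e+06 ≈ 1.3541
Gain = 20 log₁₀(1.3541) ≈ 2.63 dB
∠L = 91.44° − 214.72° = -123.28°

At s = jω = j935:
zero (s+25): 25 + j935 → |·| = √(25²+935²) = √874850 ≈ 935.33, ∠ = arctan(935/25) ≈ 88.47°
zero (s+361): 361 + j935 → |·| = √(361²+935²) = √1004546 ≈ 1002.3, ∠ = arctan(935/361) ≈ 68.89°
pole (s+8): 8 + j935 → |·| = √(8²+935²) = √874289 ≈ 935.03, ∠ = arctan(935/8) ≈ 89.51°
pole (s+10): 10 + j935 → |·| = √(10²+935²) = √874325 ≈ 935.05, ∠ = arctan(935/10) ≈ 89.39°
pole (s+100): 100 + j935 → |·| = √(100²+935²) = √884225 ≈ 940.33, ∠ = arctan(935/100) ≈ 83.90°
|L| = 50 · 9.3748e+05 / 8.2213e+08 ≈ 0.057015
Gain = 20 log₁₀(0.057015) ≈ -24.88 dB
∠L = 157.36° − 262.80° = -105.44°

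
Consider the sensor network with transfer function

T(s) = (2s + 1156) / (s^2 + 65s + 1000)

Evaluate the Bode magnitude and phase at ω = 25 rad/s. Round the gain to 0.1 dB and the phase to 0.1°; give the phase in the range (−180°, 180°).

-3.2 dB, -74.5°

Substitute s = j25:
Numerator: 2(j25) + 1156 = 1156 + j50
Denominator: (j25)^2 + 65(j25) + 1000 = 375 + j1625
|N| = √(1156² + 50²) ≈ 1157.1, ∠N ≈ 2.48°
|D| = √(375² + 1625²) ≈ 1667.7, ∠D ≈ 77.01°
|T| = 1157.1 / 1667.7 ≈ 0.69383
Gain = 20 log₁₀(0.69383) ≈ -3.17 dB
∠T = 2.48° − 77.01° = -74.53°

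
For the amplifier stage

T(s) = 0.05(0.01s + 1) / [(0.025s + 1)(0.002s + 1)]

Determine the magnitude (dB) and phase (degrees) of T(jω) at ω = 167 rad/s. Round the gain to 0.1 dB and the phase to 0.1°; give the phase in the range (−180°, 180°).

At ω = 167 rad/s:
zero (1 + j167·0.01) = 1 + j1.67 → |·| ≈ 1.9465, ∠ ≈ 59.09°
pole (1 + j167·0.025) = 1 + j4.175 → |·| ≈ 4.2931, ∠ ≈ 76.53°
pole (1 + j167·0.002) = 1 + j0.334 → |·| ≈ 1.0543, ∠ ≈ 18.47°
|T| = 0.05 · 1.9465 / (4.2931 · 1.0543) ≈ 0.021503
Gain = 20 log₁₀(0.021503) ≈ -33.35 dB
∠T = (59.09°) − (76.53° + 18.47°) = -35.91°

-33.4 dB, -35.9°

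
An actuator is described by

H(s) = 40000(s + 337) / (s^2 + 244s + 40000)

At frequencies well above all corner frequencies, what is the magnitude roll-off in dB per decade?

Each pole contributes −20 dB/decade at high frequency; each zero contributes +20 dB/decade.
Net: 1 zero(s) − 2 pole(s) → -20 dB/decade.

-20 dB/decade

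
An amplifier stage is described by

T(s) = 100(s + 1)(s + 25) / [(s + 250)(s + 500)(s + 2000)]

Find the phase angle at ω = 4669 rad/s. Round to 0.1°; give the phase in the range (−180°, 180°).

-58.0°

At s = jω = j4669:
zero (s+1): 1 + j4669 → |·| = √(1²+4669²) = √21799562 ≈ 4669, ∠ = arctan(4669/1) ≈ 89.99°
zero (s+25): 25 + j4669 → |·| = √(25²+4669²) = √21800186 ≈ 4669.1, ∠ = arctan(4669/25) ≈ 89.69°
pole (s+250): 250 + j4669 → |·| = √(250²+4669²) = √21862061 ≈ 4675.7, ∠ = arctan(4669/250) ≈ 86.94°
pole (s+500): 500 + j4669 → |·| = √(500²+4669²) = √22049561 ≈ 4695.7, ∠ = arctan(4669/500) ≈ 83.89°
pole (s+2000): 2000 + j4669 → |·| = √(2000²+4669²) = √25799561 ≈ 5079.3, ∠ = arctan(4669/2000) ≈ 66.81°
∠T = 179.68° − 237.64° = -57.96°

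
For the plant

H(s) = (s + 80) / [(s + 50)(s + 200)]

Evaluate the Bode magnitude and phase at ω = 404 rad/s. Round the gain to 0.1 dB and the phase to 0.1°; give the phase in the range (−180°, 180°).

At s = jω = j404:
zero (s+80): 80 + j404 → |·| = √(80²+404²) = √169616 ≈ 411.84, ∠ = arctan(404/80) ≈ 78.80°
pole (s+50): 50 + j404 → |·| = √(50²+404²) = √165716 ≈ 407.08, ∠ = arctan(404/50) ≈ 82.94°
pole (s+200): 200 + j404 → |·| = √(200²+404²) = √203216 ≈ 450.79, ∠ = arctan(404/200) ≈ 63.66°
|H| = 1 · 411.84 / 1.8351e+05 ≈ 0.0022442
Gain = 20 log₁₀(0.0022442) ≈ -52.98 dB
∠H = 78.80° − 146.60° = -67.80°

-53.0 dB, -67.8°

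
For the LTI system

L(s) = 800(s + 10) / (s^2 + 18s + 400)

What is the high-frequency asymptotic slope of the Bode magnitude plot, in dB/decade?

-20 dB/decade

Each pole contributes −20 dB/decade at high frequency; each zero contributes +20 dB/decade.
Net: 1 zero(s) − 2 pole(s) → -20 dB/decade.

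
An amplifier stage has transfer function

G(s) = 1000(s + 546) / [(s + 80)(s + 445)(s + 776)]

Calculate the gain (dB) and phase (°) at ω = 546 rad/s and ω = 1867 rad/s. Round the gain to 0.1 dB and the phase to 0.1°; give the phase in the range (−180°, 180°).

ω = 546: -53.6 dB, -122.6°; ω = 1867: -71.4 dB, -157.9°

At s = jω = j546:
zero (s+546): 546 + j546 → |·| = √(546²+546²) = √596232 ≈ 772.16, ∠ = arctan(546/546) ≈ 45.00°
pole (s+80): 80 + j546 → |·| = √(80²+546²) = √304516 ≈ 551.83, ∠ = arctan(546/80) ≈ 81.66°
pole (s+445): 445 + j546 → |·| = √(445²+546²) = √496141 ≈ 704.37, ∠ = arctan(546/445) ≈ 50.82°
pole (s+776): 776 + j546 → |·| = √(776²+546²) = √900292 ≈ 948.84, ∠ = arctan(546/776) ≈ 35.13°
|G| = 1000 · 772.16 / 3.6881e+08 ≈ 0.0020937
Gain = 20 log₁₀(0.0020937) ≈ -53.58 dB
∠G = 45.00° − 167.61° = -122.61°

At s = jω = j1867:
zero (s+546): 546 + j1867 → |·| = √(546²+1867²) = √3783805 ≈ 1945.2, ∠ = arctan(1867/546) ≈ 73.70°
pole (s+80): 80 + j1867 → |·| = √(80²+1867²) = √3492089 ≈ 1868.7, ∠ = arctan(1867/80) ≈ 87.55°
pole (s+445): 445 + j1867 → |·| = √(445²+1867²) = √3683714 ≈ 1919.3, ∠ = arctan(1867/445) ≈ 76.59°
pole (s+776): 776 + j1867 → |·| = √(776²+1867²) = √4087865 ≈ 2021.8, ∠ = arctan(1867/776) ≈ 67.43°
|G| = 1000 · 1945.2 / 7.2514e+09 ≈ 0.00026825
Gain = 20 log₁₀(0.00026825) ≈ -71.43 dB
∠G = 73.70° − 231.57° = -157.87°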